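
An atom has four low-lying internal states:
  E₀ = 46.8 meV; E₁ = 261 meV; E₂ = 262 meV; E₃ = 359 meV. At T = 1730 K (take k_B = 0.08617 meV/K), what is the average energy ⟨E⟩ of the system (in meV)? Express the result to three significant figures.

k_BT = 0.08617 × 1730 K = 149.07 meV.
Eᵢ/kT = 0.31395, 1.7509, 1.7576, 2.4083.
Z = Σ e^(−Eᵢ/kT) = e^(−0.31395) + e^(−1.7509) + e^(−1.7576) + e^(−2.4083) = 0.73056 + 0.17362 + 0.17246 + 0.089968 = 1.1666.
⟨E⟩ = Σ Eᵢ e^(−Eᵢ/kT) / Z = (46.8·0.73056 + 261·0.17362 + 262·0.17246 + 359·0.089968) / 1.1666 = 135 meV.

135 meV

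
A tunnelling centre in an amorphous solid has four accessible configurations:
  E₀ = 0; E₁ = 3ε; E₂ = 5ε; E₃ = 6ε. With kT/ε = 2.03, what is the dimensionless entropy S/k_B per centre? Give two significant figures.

Eᵢ/kT = 0, 1.478, 2.463, 2.956.
Z = Σ e^(−Eᵢ/kT) = e^(−0) + e^(−1.478) + e^(−2.463) + e^(−2.956) = 1.000 + 0.2281 + 0.08518 + 0.05203 = 1.365.
⟨E⟩ = Σ EᵢPᵢ = 1.042 ε.
S/k_B = ln Z + ⟨E⟩/kT = ln(1.365) + 1.042/2.03 = 0.3112 + 0.5133 = 0.82.

0.82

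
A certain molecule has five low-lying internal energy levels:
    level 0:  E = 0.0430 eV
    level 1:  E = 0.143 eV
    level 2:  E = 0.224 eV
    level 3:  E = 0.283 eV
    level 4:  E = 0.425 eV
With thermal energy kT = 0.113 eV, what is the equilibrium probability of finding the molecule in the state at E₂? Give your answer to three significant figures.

0.114

Eᵢ/kT = 0.38053, 1.2655, 1.9823, 2.5044, 3.7611.
Z = Σ e^(−Eᵢ/kT) = e^(−0.38053) + e^(−1.2655) + e^(−1.9823) + e^(−2.5044) + e^(−3.7611) = 0.68350 + 0.28210 + 0.13775 + 0.081725 + 0.023258 = 1.2083.
P₂ = e^(−E₂/kT) / Z = 0.13775/1.2083 = 0.114.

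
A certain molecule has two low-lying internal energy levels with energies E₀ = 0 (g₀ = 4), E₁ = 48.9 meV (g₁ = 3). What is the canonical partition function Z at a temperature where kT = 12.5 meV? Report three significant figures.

Eᵢ/kT = 0, 3.9120.
Z = Σ gᵢe^(−Eᵢ/kT) = 4·e^(−0) + 3·e^(−3.9120) = 4.0000 + 0.060001 = 4.0600.

Z = 4.06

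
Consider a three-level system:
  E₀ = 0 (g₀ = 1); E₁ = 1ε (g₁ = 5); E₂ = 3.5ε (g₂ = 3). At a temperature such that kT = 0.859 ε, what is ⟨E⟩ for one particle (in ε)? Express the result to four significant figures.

Eᵢ/kT = 0, 1.16414, 4.07451.
Z = Σ gᵢe^(−Eᵢ/kT) = 1·e^(−0) + 5·e^(−1.16414) + 3·e^(−4.07451) = 1.00000 + 1.56096 + 0.0510016 = 2.61196.
⟨E⟩ = Σ Eᵢ gᵢe^(−Eᵢ/kT) / Z = (0·1.00000 + 1·1.56096 + 3.5·0.0510016) / 2.61196 = 0.6660 ε.

0.6660 ε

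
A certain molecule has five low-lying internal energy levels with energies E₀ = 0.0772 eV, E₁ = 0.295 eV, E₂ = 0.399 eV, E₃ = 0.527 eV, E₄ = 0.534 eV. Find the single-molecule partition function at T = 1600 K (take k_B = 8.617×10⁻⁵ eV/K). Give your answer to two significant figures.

k_BT = 8.617×10⁻⁵ × 1600 K = 0.1379 eV.
Eᵢ/kT = 0.5598, 2.139, 2.893, 3.822, 3.872.
Z = Σ e^(−Eᵢ/kT) = e^(−0.5598) + e^(−2.139) + e^(−2.893) + e^(−3.822) + e^(−3.872) = 0.5713 + 0.1178 + 0.05541 + 0.02188 + 0.02082 = 0.7872.

Z = 0.79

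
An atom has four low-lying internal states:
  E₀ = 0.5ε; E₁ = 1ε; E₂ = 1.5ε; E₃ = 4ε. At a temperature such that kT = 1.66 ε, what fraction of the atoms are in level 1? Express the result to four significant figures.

Eᵢ/kT = 0.301205, 0.602410, 0.903614, 2.40964.
Z = Σ e^(−Eᵢ/kT) = e^(−0.301205) + e^(−0.602410) + e^(−0.903614) + e^(−2.40964) = 0.739926 + 0.547491 + 0.405103 + 0.0898476 = 1.78237.
P₁ = e^(−E₁/kT) / Z = 0.547491/1.78237 = 0.3072.

0.3072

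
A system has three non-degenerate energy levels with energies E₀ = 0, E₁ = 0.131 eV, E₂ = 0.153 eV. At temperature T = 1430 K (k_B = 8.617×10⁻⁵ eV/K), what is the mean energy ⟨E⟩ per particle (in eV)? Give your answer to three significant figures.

0.0547 eV

k_BT = 8.617×10⁻⁵ × 1430 K = 0.12322 eV.
Eᵢ/kT = 0, 1.0631, 1.2417.
Z = Σ e^(−Eᵢ/kT) = e^(−0) + e^(−1.0631) + e^(−1.2417) = 1.0000 + 0.34538 + 0.28889 = 1.6343.
⟨E⟩ = Σ Eᵢ e^(−Eᵢ/kT) / Z = (0·1.0000 + 0.131·0.34538 + 0.153·0.28889) / 1.6343 = 0.0547 eV.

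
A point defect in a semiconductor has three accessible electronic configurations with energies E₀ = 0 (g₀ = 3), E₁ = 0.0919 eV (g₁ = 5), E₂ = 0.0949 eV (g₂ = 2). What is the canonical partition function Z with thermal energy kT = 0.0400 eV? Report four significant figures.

Eᵢ/kT = 0, 2.29750, 2.37250.
Z = Σ gᵢe^(−Eᵢ/kT) = 3·e^(−0) + 5·e^(−2.29750) + 2·e^(−2.37250) = 3.00000 + 0.502549 + 0.186495 = 3.68904.

Z = 3.689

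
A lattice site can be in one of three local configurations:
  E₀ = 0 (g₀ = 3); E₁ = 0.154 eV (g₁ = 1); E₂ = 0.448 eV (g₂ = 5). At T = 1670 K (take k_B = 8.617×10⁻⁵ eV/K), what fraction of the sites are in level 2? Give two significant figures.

0.062

k_BT = 8.617×10⁻⁵ × 1670 K = 0.1439 eV.
Eᵢ/kT = 0, 1.070, 3.113.
Z = Σ gᵢe^(−Eᵢ/kT) = 3·e^(−0) + 1·e^(−1.070) + 5·e^(−3.113) = 3.000 + 0.3430 + 0.2223 = 3.565.
P₂ = g₂ e^(−E₂/kT) / Z = 0.2223/3.565 = 0.062.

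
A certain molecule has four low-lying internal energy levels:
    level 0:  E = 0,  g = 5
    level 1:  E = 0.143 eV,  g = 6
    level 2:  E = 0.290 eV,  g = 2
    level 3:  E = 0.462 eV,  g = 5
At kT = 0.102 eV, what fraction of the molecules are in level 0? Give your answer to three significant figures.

Eᵢ/kT = 0, 1.4020, 2.8431, 4.5294.
Z = Σ gᵢe^(−Eᵢ/kT) = 5·e^(−0) + 6·e^(−1.4020) + 2·e^(−2.8431) + 5·e^(−4.5294) = 5.0000 + 1.4766 + 0.11649 + 0.053936 = 6.6470.
P₀ = g₀ e^(−E₀/kT) / Z = 5.0000/6.6470 = 0.752.

0.752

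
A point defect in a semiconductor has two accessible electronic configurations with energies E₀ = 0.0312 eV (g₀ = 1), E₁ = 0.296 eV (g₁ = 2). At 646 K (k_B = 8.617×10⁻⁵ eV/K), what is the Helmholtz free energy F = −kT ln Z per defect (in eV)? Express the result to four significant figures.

k_BT = 8.617×10⁻⁵ × 646 K = 0.0556658 eV.
Eᵢ/kT = 0.560488, 5.31745.
Z = Σ gᵢe^(−Eᵢ/kT) = 1·e^(−0.560488) + 2·e^(−5.31745) = 0.570930 + 0.00981049 = 0.580740.
F = −kT ln Z = −0.0556658 × ln(0.580740) = −0.0556658 × -0.543452 = 0.03025 eV.

0.03025 eV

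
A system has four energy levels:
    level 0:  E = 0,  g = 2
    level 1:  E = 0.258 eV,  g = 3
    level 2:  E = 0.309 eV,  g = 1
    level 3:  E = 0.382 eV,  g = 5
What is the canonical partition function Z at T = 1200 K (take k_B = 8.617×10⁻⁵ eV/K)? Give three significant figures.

Z = 2.42

k_BT = 8.617×10⁻⁵ × 1200 K = 0.10340 eV.
Eᵢ/kT = 0, 2.4952, 2.9884, 3.6944.
Z = Σ gᵢe^(−Eᵢ/kT) = 2·e^(−0) + 3·e^(−2.4952) + 1·e^(−2.9884) + 5·e^(−3.6944) = 2.0000 + 0.24744 + 0.050368 + 0.12431 = 2.4221.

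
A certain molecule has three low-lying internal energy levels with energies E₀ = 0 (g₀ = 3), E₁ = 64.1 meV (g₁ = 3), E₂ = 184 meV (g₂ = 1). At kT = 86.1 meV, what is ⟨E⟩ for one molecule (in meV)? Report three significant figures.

24.9 meV

Eᵢ/kT = 0, 0.74448, 2.1370.
Z = Σ gᵢe^(−Eᵢ/kT) = 3·e^(−0) + 3·e^(−0.74448) + 1·e^(−2.1370) = 3.0000 + 1.4249 + 0.11801 = 4.5429.
⟨E⟩ = Σ Eᵢ gᵢe^(−Eᵢ/kT) / Z = (0·3.0000 + 64.1·1.4249 + 184·0.11801) / 4.5429 = 24.9 meV.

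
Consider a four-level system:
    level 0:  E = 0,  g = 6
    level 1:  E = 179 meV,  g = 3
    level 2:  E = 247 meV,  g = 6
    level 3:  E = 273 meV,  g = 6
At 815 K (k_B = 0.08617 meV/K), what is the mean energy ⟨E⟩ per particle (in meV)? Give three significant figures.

18.3 meV

k_BT = 0.08617 × 815 K = 70.229 meV.
Eᵢ/kT = 0, 2.5488, 3.5171, 3.8873.
Z = Σ gᵢe^(−Eᵢ/kT) = 6·e^(−0) + 3·e^(−2.5488) + 6·e^(−3.5171) + 6·e^(−3.8873) = 6.0000 + 0.23453 + 0.17811 + 0.12300 = 6.5356.
⟨E⟩ = Σ Eᵢ gᵢe^(−Eᵢ/kT) / Z = (0·6.0000 + 179·0.23453 + 247·0.17811 + 273·0.12300) / 6.5356 = 18.3 meV.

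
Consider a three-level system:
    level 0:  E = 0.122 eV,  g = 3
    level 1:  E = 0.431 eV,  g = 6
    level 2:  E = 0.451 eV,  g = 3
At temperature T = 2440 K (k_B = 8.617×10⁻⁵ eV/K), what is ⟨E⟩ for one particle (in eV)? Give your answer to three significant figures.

0.248 eV

k_BT = 8.617×10⁻⁵ × 2440 K = 0.21025 eV.
Eᵢ/kT = 0.58026, 2.0499, 2.1451.
Z = Σ gᵢe^(−Eᵢ/kT) = 3·e^(−0.58026) + 6·e^(−2.0499) + 3·e^(−2.1451) = 1.6793 + 0.77249 + 0.35117 = 2.8030.
⟨E⟩ = Σ Eᵢ gᵢe^(−Eᵢ/kT) / Z = (0.122·1.6793 + 0.431·0.77249 + 0.451·0.35117) / 2.8030 = 0.248 eV.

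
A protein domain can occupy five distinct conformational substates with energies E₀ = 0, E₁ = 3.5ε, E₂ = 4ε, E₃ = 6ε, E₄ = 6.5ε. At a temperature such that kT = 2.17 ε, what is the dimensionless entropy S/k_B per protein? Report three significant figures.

Eᵢ/kT = 0, 1.6129, 1.8433, 2.7650, 2.9954.
Z = Σ e^(−Eᵢ/kT) = e^(−0) + e^(−1.6129) + e^(−1.8433) + e^(−2.7650) + e^(−2.9954) = 1.0000 + 0.19931 + 0.15829 + 0.062976 + 0.050017 = 1.4706.
⟨E⟩ = Σ EᵢPᵢ = 1.3829 ε.
S/k_B = ln Z + ⟨E⟩/kT = ln(1.4706) + 1.3829/2.17 = 0.38567 + 0.63728 = 1.02.

1.02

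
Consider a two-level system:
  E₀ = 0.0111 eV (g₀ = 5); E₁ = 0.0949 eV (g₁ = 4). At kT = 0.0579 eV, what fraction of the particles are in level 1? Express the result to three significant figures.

0.158

Eᵢ/kT = 0.19171, 1.6390.
Z = Σ gᵢe^(−Eᵢ/kT) = 5·e^(−0.19171) + 4·e^(−1.6390) = 4.1277 + 0.77670 = 4.9044.
P₁ = g₁ e^(−E₁/kT) / Z = 0.77670/4.9044 = 0.158.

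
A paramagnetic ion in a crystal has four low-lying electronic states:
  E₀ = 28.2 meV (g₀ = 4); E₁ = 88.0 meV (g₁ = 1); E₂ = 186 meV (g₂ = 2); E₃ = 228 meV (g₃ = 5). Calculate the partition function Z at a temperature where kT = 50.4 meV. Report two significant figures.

Eᵢ/kT = 0.5595, 1.746, 3.690, 4.524.
Z = Σ gᵢe^(−Eᵢ/kT) = 4·e^(−0.5595) + 1·e^(−1.746) + 2·e^(−3.690) + 5·e^(−4.524) = 2.286 + 0.1745 + 0.04994 + 0.05423 = 2.565.

Z = 2.6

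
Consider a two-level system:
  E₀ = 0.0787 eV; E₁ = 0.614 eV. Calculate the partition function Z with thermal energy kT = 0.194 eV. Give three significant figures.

Z = 0.709

Eᵢ/kT = 0.40567, 3.1649.
Z = Σ e^(−Eᵢ/kT) = e^(−0.40567) + e^(−3.1649) = 0.66653 + 0.042218 = 0.70875.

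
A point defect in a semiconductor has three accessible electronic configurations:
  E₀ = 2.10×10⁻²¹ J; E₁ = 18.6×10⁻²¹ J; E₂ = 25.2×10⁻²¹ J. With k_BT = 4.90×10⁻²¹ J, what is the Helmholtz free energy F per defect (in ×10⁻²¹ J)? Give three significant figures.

1.89 ×10⁻²¹ J

Eᵢ/kT = 0.42857, 3.7959, 5.1429.
Z = Σ e^(−Eᵢ/kT) = e^(−0.42857) + e^(−3.7959) + e^(−5.1429) = 0.65144 + 0.022463 + 0.0058407 = 0.67974.
F = −kT ln Z = −4.90 × ln(0.67974) = −4.90 × -0.38604 = 1.89 ×10⁻²¹ J.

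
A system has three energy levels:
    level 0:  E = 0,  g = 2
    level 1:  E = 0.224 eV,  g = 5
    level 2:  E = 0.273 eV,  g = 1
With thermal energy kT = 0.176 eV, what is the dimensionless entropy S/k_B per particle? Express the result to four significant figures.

Eᵢ/kT = 0, 1.27273, 1.55114.
Z = Σ gᵢe^(−Eᵢ/kT) = 2·e^(−0) + 5·e^(−1.27273) + 1·e^(−1.55114) = 2.00000 + 1.40033 + 0.212006 = 3.61234.
⟨E⟩ = Σ EᵢPᵢ = 0.102856 eV.
S/k_B = ln Z + ⟨E⟩/kT = ln(3.61234) + 0.102856/0.176 = 1.28436 + 0.584409 = 1.869.

1.869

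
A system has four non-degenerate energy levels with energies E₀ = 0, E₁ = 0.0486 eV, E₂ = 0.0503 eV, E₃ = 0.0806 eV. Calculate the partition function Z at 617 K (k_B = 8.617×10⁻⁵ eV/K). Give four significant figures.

Z = 2.009

k_BT = 8.617×10⁻⁵ × 617 K = 0.0531669 eV.
Eᵢ/kT = 0, 0.914103, 0.946077, 1.51598.
Z = Σ e^(−Eᵢ/kT) = e^(−0) + e^(−0.914103) + e^(−0.946077) + e^(−1.51598) = 1.00000 + 0.400876 + 0.388261 + 0.219593 = 2.00873.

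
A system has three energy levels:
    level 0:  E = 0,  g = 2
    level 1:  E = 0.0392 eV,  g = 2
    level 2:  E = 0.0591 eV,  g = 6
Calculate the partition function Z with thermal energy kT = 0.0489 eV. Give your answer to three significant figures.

Eᵢ/kT = 0, 0.80164, 1.2086.
Z = Σ gᵢe^(−Eᵢ/kT) = 2·e^(−0) + 2·e^(−0.80164) + 6·e^(−1.2086) = 2.0000 + 0.89719 + 1.7917 = 4.6889.

Z = 4.69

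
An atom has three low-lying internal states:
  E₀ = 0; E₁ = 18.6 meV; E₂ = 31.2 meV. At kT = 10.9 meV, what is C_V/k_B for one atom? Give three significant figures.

Eᵢ/kT = 0, 1.7064, 2.8624.
Z = Σ e^(−Eᵢ/kT) = e^(−0) + e^(−1.7064) + e^(−2.8624) = 1.0000 + 0.18152 + 0.057131 = 1.2387.
⟨E⟩ = 4.1647 meV, ⟨E²⟩ = 95.594 meV².
C_V/k_B = (⟨E²⟩ − ⟨E⟩²)/(kT)² = (95.594 − 17.345)/118.81 = 0.659.

0.659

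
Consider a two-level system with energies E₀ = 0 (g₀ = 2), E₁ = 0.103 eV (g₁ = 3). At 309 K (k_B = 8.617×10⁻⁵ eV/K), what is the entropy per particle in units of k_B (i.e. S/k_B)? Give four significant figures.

k_BT = 8.617×10⁻⁵ × 309 K = 0.0266265 eV.
Eᵢ/kT = 0, 3.86833.
Z = Σ gᵢe^(−Eᵢ/kT) = 2·e^(−0) + 3·e^(−3.86833) = 2.00000 + 0.0626797 = 2.06268.
⟨E⟩ = Σ EᵢPᵢ = 0.00312991 eV.
S/k_B = ln Z + ⟨E⟩/kT = ln(2.06268) + 0.00312991/0.0266265 = 0.724006 + 0.117549 = 0.8416.

0.8416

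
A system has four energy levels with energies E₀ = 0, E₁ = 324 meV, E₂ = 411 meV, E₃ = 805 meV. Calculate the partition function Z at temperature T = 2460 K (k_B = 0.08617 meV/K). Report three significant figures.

k_BT = 0.08617 × 2460 K = 211.98 meV.
Eᵢ/kT = 0, 1.5284, 1.9389, 3.7975.
Z = Σ e^(−Eᵢ/kT) = e^(−0) + e^(−1.5284) + e^(−1.9389) + e^(−3.7975) = 1.0000 + 0.21688 + 0.14386 + 0.022427 = 1.3832.

Z = 1.38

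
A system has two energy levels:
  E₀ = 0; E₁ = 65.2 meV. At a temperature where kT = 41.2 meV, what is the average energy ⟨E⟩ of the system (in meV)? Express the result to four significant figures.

11.11 meV

Eᵢ/kT = 0, 1.58252.
Z = Σ e^(−Eᵢ/kT) = e^(−0) + e^(−1.58252) = 1.00000 + 0.205457 = 1.20546.
⟨E⟩ = Σ Eᵢ e^(−Eᵢ/kT) / Z = (0·1.00000 + 65.2·0.205457) / 1.20546 = 11.11 meV.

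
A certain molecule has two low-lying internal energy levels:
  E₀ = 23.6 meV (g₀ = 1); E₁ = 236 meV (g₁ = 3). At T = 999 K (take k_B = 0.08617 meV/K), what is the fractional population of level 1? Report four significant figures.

0.2028

k_BT = 0.08617 × 999 K = 86.0838 meV.
Eᵢ/kT = 0.274151, 2.74151.
Z = Σ gᵢe^(−Eᵢ/kT) = 1·e^(−0.274151) + 3·e^(−2.74151) = 0.760217 + 0.193419 = 0.953636.
P₁ = g₁ e^(−E₁/kT) / Z = 0.193419/0.953636 = 0.2028.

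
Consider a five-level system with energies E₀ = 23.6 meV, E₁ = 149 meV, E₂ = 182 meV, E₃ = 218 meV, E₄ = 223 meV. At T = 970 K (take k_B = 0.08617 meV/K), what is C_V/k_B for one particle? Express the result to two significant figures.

k_BT = 0.08617 × 970 K = 83.58 meV.
Eᵢ/kT = 0.2824, 1.783, 2.178, 2.608, 2.668.
Z = Σ e^(−Eᵢ/kT) = e^(−0.2824) + e^(−1.783) + e^(−2.178) + e^(−2.608) + e^(−2.668) = 0.7540 + 0.1681 + 0.1133 + 0.07368 + 0.06939 = 1.178.
⟨E⟩ = 80.64 meV, ⟨E²⟩ = 12610 meV².
C_V/k_B = (⟨E²⟩ − ⟨E⟩²)/(kT)² = (12610 − 6503)/6986 = 0.87.

0.87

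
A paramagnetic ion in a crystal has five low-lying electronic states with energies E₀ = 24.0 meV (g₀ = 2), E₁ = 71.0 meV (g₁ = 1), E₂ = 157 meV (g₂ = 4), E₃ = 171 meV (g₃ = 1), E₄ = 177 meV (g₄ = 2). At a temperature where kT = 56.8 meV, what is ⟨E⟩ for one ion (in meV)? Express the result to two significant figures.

58 meV

Eᵢ/kT = 0.4225, 1.250, 2.764, 3.011, 3.116.
Z = Σ gᵢe^(−Eᵢ/kT) = 2·e^(−0.4225) + 1·e^(−1.250) + 4·e^(−2.764) + 1·e^(−3.011) + 2·e^(−3.116) = 1.311 + 0.2865 + 0.2522 + 0.04924 + 0.08867 = 1.988.
⟨E⟩ = Σ Eᵢ gᵢe^(−Eᵢ/kT) / Z = (24.0·1.311 + 71.0·0.2865 + 157·0.2522 + 171·0.04924 + 177·0.08867) / 1.988 = 58 meV.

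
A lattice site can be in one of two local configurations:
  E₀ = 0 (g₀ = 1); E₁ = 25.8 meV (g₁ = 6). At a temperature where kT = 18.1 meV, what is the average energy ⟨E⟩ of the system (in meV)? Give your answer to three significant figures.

15.2 meV

Eᵢ/kT = 0, 1.4254.
Z = Σ gᵢe^(−Eᵢ/kT) = 1·e^(−0) + 6·e^(−1.4254) = 1.0000 + 1.4425 = 2.4425.
⟨E⟩ = Σ Eᵢ gᵢe^(−Eᵢ/kT) / Z = (0·1.0000 + 25.8·1.4425) / 2.4425 = 15.2 meV.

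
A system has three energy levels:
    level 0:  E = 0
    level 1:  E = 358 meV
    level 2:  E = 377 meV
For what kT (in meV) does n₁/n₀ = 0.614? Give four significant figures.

n₁/n₀ = exp[−(E₁−E₀)/kT] = 0.614.
⇒ (E₁−E₀)/kT = ln(1/0.614) = ln(1.62866) = 0.487758.
kT = 358 meV / 0.487758 = 734.0 meV.

734.0 meV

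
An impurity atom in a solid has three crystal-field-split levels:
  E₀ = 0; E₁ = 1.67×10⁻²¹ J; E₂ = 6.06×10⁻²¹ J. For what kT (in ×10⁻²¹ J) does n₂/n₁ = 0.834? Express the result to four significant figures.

24.18 ×10⁻²¹ J

n₂/n₁ = exp[−(E₂−E₁)/kT] = 0.834.
⇒ (E₂−E₁)/kT = ln(1/0.834) = ln(1.19904) = 0.181521.
kT = 4.39 ×10⁻²¹ J / 0.181521 = 24.18 ×10⁻²¹ J.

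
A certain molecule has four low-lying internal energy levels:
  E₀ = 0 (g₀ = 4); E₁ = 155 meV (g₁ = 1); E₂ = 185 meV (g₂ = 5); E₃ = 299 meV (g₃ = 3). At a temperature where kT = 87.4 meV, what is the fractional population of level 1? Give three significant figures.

Eᵢ/kT = 0, 1.7735, 2.1167, 3.4211.
Z = Σ gᵢe^(−Eᵢ/kT) = 4·e^(−0) + 1·e^(−1.7735) + 5·e^(−2.1167) + 3·e^(−3.4211) = 4.0000 + 0.16974 + 0.60214 + 0.098029 = 4.8699.
P₁ = g₁ e^(−E₁/kT) / Z = 0.16974/4.8699 = 0.0349.

0.0349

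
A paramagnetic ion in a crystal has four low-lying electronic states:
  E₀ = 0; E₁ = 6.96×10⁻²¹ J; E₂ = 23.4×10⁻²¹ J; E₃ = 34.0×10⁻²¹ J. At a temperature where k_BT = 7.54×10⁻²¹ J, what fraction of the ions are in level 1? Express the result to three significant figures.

Eᵢ/kT = 0, 0.92308, 3.1034, 4.5093.
Z = Σ e^(−Eᵢ/kT) = e^(−0) + e^(−0.92308) + e^(−3.1034) + e^(−4.5093) = 1.0000 + 0.39729 + 0.044896 + 0.011006 = 1.4532.
P₁ = e^(−E₁/kT) / Z = 0.39729/1.4532 = 0.273.

0.273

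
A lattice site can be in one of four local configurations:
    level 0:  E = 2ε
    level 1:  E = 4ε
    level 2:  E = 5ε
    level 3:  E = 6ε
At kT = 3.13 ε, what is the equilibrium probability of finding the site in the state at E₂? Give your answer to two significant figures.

Eᵢ/kT = 0.6390, 1.278, 1.597, 1.917.
Z = Σ e^(−Eᵢ/kT) = e^(−0.6390) + e^(−1.278) + e^(−1.597) + e^(−1.917) = 0.5278 + 0.2786 + 0.2025 + 0.1470 = 1.156.
P₂ = e^(−E₂/kT) / Z = 0.2025/1.156 = 0.18.

0.18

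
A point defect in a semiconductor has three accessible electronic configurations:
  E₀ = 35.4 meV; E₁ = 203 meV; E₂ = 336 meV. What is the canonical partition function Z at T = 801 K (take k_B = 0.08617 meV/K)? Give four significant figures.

k_BT = 0.08617 × 801 K = 69.0222 meV.
Eᵢ/kT = 0.512878, 2.94108, 4.86800.
Z = Σ e^(−Eᵢ/kT) = e^(−0.512878) + e^(−2.94108) + e^(−4.86800) = 0.598770 + 0.0528087 + 0.00768873 = 0.659267.

Z = 0.6593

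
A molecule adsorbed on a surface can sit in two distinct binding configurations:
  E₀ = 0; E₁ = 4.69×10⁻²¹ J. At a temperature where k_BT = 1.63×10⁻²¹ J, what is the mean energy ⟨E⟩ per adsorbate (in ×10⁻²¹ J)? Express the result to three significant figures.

Eᵢ/kT = 0, 2.8773.
Z = Σ e^(−Eᵢ/kT) = e^(−0) + e^(−2.8773) = 1.0000 + 0.056287 = 1.0563.
⟨E⟩ = Σ Eᵢ e^(−Eᵢ/kT) / Z = (0·1.0000 + 4.69·0.056287) / 1.0563 = 0.250 ×10⁻²¹ J.

0.250 ×10⁻²¹ J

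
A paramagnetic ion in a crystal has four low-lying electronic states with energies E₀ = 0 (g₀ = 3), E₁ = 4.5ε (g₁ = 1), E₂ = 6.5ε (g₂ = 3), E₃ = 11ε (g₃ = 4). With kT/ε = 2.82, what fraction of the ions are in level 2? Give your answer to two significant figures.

0.084

Eᵢ/kT = 0, 1.596, 2.305, 3.901.
Z = Σ gᵢe^(−Eᵢ/kT) = 3·e^(−0) + 1·e^(−1.596) + 3·e^(−2.305) + 4·e^(−3.901) = 3.000 + 0.2027 + 0.2993 + 0.08089 = 3.583.
P₂ = g₂ e^(−E₂/kT) / Z = 0.2993/3.583 = 0.084.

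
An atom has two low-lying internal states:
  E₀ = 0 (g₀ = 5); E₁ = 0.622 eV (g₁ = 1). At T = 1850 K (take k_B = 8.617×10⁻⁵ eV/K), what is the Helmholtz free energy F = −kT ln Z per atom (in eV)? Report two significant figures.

-0.26 eV

k_BT = 8.617×10⁻⁵ × 1850 K = 0.1594 eV.
Eᵢ/kT = 0, 3.902.
Z = Σ gᵢe^(−Eᵢ/kT) = 5·e^(−0) + 1·e^(−3.902) = 5.000 + 0.02020 = 5.020.
F = −kT ln Z = −0.1594 × ln(5.020) = −0.1594 × 1.613 = -0.26 eV.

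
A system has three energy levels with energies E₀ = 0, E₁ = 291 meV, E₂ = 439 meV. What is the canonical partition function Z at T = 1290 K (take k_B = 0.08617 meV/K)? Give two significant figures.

k_BT = 0.08617 × 1290 K = 111.2 meV.
Eᵢ/kT = 0, 2.617, 3.948.
Z = Σ e^(−Eᵢ/kT) = e^(−0) + e^(−2.617) + e^(−3.948) = 1.000 + 0.07302 + 0.01929 = 1.092.

Z = 1.1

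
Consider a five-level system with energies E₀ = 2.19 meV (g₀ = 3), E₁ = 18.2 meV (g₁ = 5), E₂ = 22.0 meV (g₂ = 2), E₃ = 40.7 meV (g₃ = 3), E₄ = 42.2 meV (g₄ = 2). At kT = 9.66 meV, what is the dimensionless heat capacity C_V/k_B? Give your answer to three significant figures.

0.866

Eᵢ/kT = 0.22671, 1.8841, 2.2774, 4.2133, 4.3685.
Z = Σ gᵢe^(−Eᵢ/kT) = 3·e^(−0.22671) + 5·e^(−1.8841) + 2·e^(−2.2774) + 3·e^(−4.2133) + 2·e^(−4.3685) = 2.3915 + 0.75983 + 0.20510 + 0.044392 + 0.025340 = 3.4262.
⟨E⟩ = 7.7213 meV, ⟨E²⟩ = 140.41 meV².
C_V/k_B = (⟨E²⟩ − ⟨E⟩²)/(kT)² = (140.41 − 59.618)/93.316 = 0.866.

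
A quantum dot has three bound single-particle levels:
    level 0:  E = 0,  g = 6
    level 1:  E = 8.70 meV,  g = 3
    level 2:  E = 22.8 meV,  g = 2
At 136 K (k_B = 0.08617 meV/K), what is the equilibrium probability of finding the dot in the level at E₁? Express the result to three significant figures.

0.185

k_BT = 0.08617 × 136 K = 11.719 meV.
Eᵢ/kT = 0, 0.74238, 1.9456.
Z = Σ gᵢe^(−Eᵢ/kT) = 6·e^(−0) + 3·e^(−0.74238) + 2·e^(−1.9456) = 6.0000 + 1.4279 + 0.28580 = 7.7137.
P₁ = g₁ e^(−E₁/kT) / Z = 1.4279/7.7137 = 0.185.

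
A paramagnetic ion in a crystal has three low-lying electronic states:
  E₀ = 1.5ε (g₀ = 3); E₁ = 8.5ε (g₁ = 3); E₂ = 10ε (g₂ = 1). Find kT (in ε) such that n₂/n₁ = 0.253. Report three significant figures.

5.44 ε

n₂/n₁ = (g₂/g₁) exp[−(E₂−E₁)/kT] = 0.253.
⇒ (E₂−E₁)/kT = ln((1/3)/0.253) = ln(1.3175) = 0.27574.
kT = 1.5ε / 0.27574 = 5.44 ε.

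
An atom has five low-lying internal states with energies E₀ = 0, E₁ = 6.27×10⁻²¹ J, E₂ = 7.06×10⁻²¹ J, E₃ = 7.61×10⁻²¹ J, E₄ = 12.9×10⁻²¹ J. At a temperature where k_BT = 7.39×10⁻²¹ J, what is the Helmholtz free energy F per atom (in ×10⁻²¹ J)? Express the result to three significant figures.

-6.30 ×10⁻²¹ J

Eᵢ/kT = 0, 0.84844, 0.95535, 1.0298, 1.7456.
Z = Σ e^(−Eᵢ/kT) = e^(−0) + e^(−0.84844) + e^(−0.95535) + e^(−1.0298) + e^(−1.7456) = 1.0000 + 0.42808 + 0.38468 + 0.35708 + 0.17454 = 2.3444.
F = −kT ln Z = −7.39 × ln(2.3444) = −7.39 × 0.85203 = -6.30 ×10⁻²¹ J.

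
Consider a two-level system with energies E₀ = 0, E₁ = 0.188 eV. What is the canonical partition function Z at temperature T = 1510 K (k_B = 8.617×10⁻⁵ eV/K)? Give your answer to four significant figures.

Z = 1.236

k_BT = 8.617×10⁻⁵ × 1510 K = 0.130117 eV.
Eᵢ/kT = 0, 1.44485.
Z = Σ e^(−Eᵢ/kT) = e^(−0) + e^(−1.44485) = 1.00000 + 0.235781 = 1.23578.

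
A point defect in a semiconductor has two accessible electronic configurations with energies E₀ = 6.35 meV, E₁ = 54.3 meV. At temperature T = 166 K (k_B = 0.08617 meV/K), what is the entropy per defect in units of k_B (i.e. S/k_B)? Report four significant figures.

k_BT = 0.08617 × 166 K = 14.3042 meV.
Eᵢ/kT = 0.443926, 3.79609.
Z = Σ e^(−Eᵢ/kT) = e^(−0.443926) + e^(−3.79609) = 0.641513 + 0.0224584 = 0.663971.
⟨E⟩ = Σ EᵢPᵢ = 7.97188 meV.
S/k_B = ln Z + ⟨E⟩/kT = ln(0.663971) + 7.97188/14.3042 = -0.409517 + 0.557310 = 0.1478.

0.1478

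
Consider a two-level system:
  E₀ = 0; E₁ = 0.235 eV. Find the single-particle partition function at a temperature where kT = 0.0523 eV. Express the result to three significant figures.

Z = 1.01

Eᵢ/kT = 0, 4.4933.
Z = Σ e^(−Eᵢ/kT) = e^(−0) + e^(−4.4933) = 1.0000 + 0.011184 = 1.0112.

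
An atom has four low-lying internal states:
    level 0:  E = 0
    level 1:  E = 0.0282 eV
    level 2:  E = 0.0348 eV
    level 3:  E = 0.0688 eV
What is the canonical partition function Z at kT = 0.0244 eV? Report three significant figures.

Eᵢ/kT = 0, 1.1557, 1.4262, 2.8197.
Z = Σ e^(−Eᵢ/kT) = e^(−0) + e^(−1.1557) + e^(−1.4262) + e^(−2.8197) = 1.0000 + 0.31484 + 0.24022 + 0.059624 = 1.6147.

Z = 1.61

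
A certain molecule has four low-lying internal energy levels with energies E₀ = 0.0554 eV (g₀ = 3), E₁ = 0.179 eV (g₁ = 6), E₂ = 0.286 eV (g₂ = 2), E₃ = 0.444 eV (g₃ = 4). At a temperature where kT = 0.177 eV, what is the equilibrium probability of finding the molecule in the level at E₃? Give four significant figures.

0.06385

Eᵢ/kT = 0.312994, 1.01130, 1.61582, 2.50847.
Z = Σ gᵢe^(−Eᵢ/kT) = 3·e^(−0.312994) + 6·e^(−1.01130) + 2·e^(−1.61582) + 4·e^(−2.50847) = 2.19376 + 2.18247 + 0.397455 + 0.325571 = 5.09926.
P₃ = g₃ e^(−E₃/kT) / Z = 0.325571/5.09926 = 0.06385.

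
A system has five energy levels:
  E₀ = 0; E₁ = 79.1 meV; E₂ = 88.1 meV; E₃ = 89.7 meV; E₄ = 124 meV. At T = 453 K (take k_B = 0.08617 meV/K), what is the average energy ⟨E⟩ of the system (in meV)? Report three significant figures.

k_BT = 0.08617 × 453 K = 39.035 meV.
Eᵢ/kT = 0, 2.0264, 2.2569, 2.2979, 3.1766.
Z = Σ e^(−Eᵢ/kT) = e^(−0) + e^(−2.0264) + e^(−2.2569) + e^(−2.2979) + e^(−3.1766) = 1.0000 + 0.13181 + 0.10467 + 0.10047 + 0.041727 = 1.3787.
⟨E⟩ = Σ Eᵢ e^(−Eᵢ/kT) / Z = (0·1.0000 + 79.1·0.13181 + 88.1·0.10467 + 89.7·0.10047 + 124·0.041727) / 1.3787 = 24.5 meV.

24.5 meV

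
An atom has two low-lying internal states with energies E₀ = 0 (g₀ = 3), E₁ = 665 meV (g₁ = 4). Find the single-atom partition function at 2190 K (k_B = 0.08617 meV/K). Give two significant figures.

Z = 3.1

k_BT = 0.08617 × 2190 K = 188.7 meV.
Eᵢ/kT = 0, 3.524.
Z = Σ gᵢe^(−Eᵢ/kT) = 3·e^(−0) + 4·e^(−3.524) = 3.000 + 0.1179 = 3.118.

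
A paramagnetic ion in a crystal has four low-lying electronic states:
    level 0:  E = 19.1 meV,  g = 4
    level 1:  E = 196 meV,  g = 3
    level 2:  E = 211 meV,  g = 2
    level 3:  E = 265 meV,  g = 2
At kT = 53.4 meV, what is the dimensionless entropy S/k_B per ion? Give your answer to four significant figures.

1.587

Eᵢ/kT = 0.357678, 3.67041, 3.95131, 4.96255.
Z = Σ gᵢe^(−Eᵢ/kT) = 4·e^(−0.357678) + 3·e^(−3.67041) + 2·e^(−3.95131) + 2·e^(−4.96255) = 2.79719 + 0.0763981 + 0.0384590 + 0.0139901 = 2.92604.
⟨E⟩ = Σ EᵢPᵢ = 27.4168 meV.
S/k_B = ln Z + ⟨E⟩/kT = ln(2.92604) + 27.4168/53.4 = 1.07365 + 0.513423 = 1.587.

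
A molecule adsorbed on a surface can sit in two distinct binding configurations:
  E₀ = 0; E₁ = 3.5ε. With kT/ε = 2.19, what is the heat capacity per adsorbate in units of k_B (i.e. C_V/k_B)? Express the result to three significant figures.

0.357

Eᵢ/kT = 0, 1.5982.
Z = Σ e^(−Eᵢ/kT) = e^(−0) + e^(−1.5982) = 1.0000 + 0.20226 = 1.2023.
⟨E⟩ = 0.58880 ε, ⟨E²⟩ = 2.0608 ε².
C_V/k_B = (⟨E²⟩ − ⟨E⟩²)/(kT)² = (2.0608 − 0.34669)/4.7961 = 0.357.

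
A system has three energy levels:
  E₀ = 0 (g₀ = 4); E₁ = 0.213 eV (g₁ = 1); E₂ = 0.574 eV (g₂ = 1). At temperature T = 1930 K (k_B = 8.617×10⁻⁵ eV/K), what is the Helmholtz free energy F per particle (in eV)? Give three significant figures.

-0.243 eV

k_BT = 8.617×10⁻⁵ × 1930 K = 0.16631 eV.
Eᵢ/kT = 0, 1.2807, 3.4514.
Z = Σ gᵢe^(−Eᵢ/kT) = 4·e^(−0) + 1·e^(−1.2807) + 1·e^(−3.4514) = 4.0000 + 0.27784 + 0.031701 = 4.3095.
F = −kT ln Z = −0.16631 × ln(4.3095) = −0.16631 × 1.4608 = -0.243 eV.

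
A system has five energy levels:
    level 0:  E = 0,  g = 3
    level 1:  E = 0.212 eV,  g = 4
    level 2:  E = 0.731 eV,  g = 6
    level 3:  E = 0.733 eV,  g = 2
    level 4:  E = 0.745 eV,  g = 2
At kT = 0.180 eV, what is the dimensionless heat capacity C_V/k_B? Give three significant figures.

Eᵢ/kT = 0, 1.1778, 4.0611, 4.0722, 4.1389.
Z = Σ gᵢe^(−Eᵢ/kT) = 3·e^(−0) + 4·e^(−1.1778) + 6·e^(−4.0611) + 2·e^(−4.0722) + 2·e^(−4.1389) = 3.0000 + 1.2318 + 0.10338 + 0.034080 + 0.031881 = 4.4011.
⟨E⟩ = 0.087579 eV, ⟨E²⟩ = 0.033312 eV².
C_V/k_B = (⟨E²⟩ − ⟨E⟩²)/(kT)² = (0.033312 − 0.0076701)/0.032400 = 0.791.

0.791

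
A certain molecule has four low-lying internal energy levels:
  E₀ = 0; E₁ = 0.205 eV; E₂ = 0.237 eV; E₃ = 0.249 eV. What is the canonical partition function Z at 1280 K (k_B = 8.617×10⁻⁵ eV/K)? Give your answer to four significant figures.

k_BT = 8.617×10⁻⁵ × 1280 K = 0.110298 eV.
Eᵢ/kT = 0, 1.85860, 2.14872, 2.25752.
Z = Σ e^(−Eᵢ/kT) = e^(−0) + e^(−1.85860) + e^(−2.14872) + e^(−2.25752) = 1.00000 + 0.155891 + 0.116633 + 0.104610 = 1.37713.

Z = 1.377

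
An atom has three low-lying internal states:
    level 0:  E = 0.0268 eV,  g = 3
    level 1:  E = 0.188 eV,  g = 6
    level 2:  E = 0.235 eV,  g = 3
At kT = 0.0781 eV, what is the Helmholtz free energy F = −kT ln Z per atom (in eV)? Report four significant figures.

Eᵢ/kT = 0.343150, 2.40717, 3.00896.
Z = Σ gᵢe^(−Eᵢ/kT) = 3·e^(−0.343150) + 6·e^(−2.40717) + 3·e^(−3.00896) = 2.12860 + 0.540419 + 0.148029 = 2.81705.
F = −kT ln Z = −0.0781 × ln(2.81705) = −0.0781 × 1.03569 = -0.08089 eV.

-0.08089 eV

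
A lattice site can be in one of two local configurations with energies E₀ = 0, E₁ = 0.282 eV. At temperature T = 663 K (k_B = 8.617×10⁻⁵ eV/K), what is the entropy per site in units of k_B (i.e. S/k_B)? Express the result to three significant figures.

k_BT = 8.617×10⁻⁵ × 663 K = 0.057131 eV.
Eᵢ/kT = 0, 4.9360.
Z = Σ e^(−Eᵢ/kT) = e^(−0) + e^(−4.9360) = 1.0000 + 0.0071833 = 1.0072.
⟨E⟩ = Σ EᵢPᵢ = 0.0020112 eV.
S/k_B = ln Z + ⟨E⟩/kT = ln(1.0072) + 0.0020112/0.057131 = 0.0071742 + 0.035203 = 0.0424.

0.0424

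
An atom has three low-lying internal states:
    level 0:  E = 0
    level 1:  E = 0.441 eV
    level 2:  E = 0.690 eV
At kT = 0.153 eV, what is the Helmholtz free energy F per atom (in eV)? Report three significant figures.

-0.00992 eV

Eᵢ/kT = 0, 2.8824, 4.5098.
Z = Σ e^(−Eᵢ/kT) = e^(−0) + e^(−2.8824) + e^(−4.5098) = 1.0000 + 0.056000 + 0.011001 = 1.0670.
F = −kT ln Z = −0.153 × ln(1.0670) = −0.153 × 0.064851 = -0.00992 eV.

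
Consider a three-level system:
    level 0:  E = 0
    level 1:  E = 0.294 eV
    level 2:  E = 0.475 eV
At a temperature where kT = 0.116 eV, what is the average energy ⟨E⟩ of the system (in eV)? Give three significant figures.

Eᵢ/kT = 0, 2.5345, 4.0948.
Z = Σ e^(−Eᵢ/kT) = e^(−0) + e^(−2.5345) + e^(−4.0948) = 1.0000 + 0.079301 + 0.016659 = 1.0960.
⟨E⟩ = Σ Eᵢ e^(−Eᵢ/kT) / Z = (0·1.0000 + 0.294·0.079301 + 0.475·0.016659) / 1.0960 = 0.0285 eV.

0.0285 eV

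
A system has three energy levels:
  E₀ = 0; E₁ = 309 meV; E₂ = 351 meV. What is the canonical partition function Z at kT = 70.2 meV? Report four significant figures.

Eᵢ/kT = 0, 4.40171, 5.00000.
Z = Σ e^(−Eᵢ/kT) = e^(−0) + e^(−4.40171) + e^(−5.00000) = 1.00000 + 0.0122564 + 0.00673795 = 1.01899.

Z = 1.019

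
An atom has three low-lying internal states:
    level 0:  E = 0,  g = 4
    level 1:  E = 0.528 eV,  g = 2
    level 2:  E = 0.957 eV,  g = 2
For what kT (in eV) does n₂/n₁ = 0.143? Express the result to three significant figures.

n₂/n₁ = (g₂/g₁) exp[−(E₂−E₁)/kT] = 0.143.
⇒ (E₂−E₁)/kT = ln((2/2)/0.143) = ln(6.9930) = 1.9449.
kT = 0.429 eV / 1.9449 = 0.221 eV.

0.221 eV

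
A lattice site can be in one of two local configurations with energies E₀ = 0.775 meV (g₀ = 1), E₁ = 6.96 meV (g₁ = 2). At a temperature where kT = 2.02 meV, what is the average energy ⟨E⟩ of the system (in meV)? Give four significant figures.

1.304 meV

Eᵢ/kT = 0.383663, 3.44554.
Z = Σ gᵢe^(−Eᵢ/kT) = 1·e^(−0.383663) + 2·e^(−3.44554) = 0.681361 + 0.0637751 = 0.745136.
⟨E⟩ = Σ Eᵢ gᵢe^(−Eᵢ/kT) / Z = (0.775·0.681361 + 6.96·0.0637751) / 0.745136 = 1.304 meV.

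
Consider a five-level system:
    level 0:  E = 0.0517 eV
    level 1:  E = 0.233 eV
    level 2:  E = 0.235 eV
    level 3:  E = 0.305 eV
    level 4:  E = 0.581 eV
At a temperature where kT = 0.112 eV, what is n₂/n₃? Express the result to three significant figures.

n₂/n₃ = exp[−(E₂−E₃)/kT] = exp(−(-0.070 eV)/(0.112 eV)) = exp(0.62500) = 1.87.

1.87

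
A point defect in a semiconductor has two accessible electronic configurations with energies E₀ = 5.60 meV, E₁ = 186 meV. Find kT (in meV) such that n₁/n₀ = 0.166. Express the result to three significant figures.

100 meV

n₁/n₀ = exp[−(E₁−E₀)/kT] = 0.166.
⇒ (E₁−E₀)/kT = ln(1/0.166) = ln(6.0241) = 1.7958.
kT = 180.40 meV / 1.7958 = 100 meV.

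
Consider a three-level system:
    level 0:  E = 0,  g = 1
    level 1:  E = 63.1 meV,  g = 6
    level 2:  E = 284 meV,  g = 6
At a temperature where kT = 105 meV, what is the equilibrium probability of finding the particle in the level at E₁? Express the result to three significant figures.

0.701

Eᵢ/kT = 0, 0.60095, 2.7048.
Z = Σ gᵢe^(−Eᵢ/kT) = 1·e^(−0) + 6·e^(−0.60095) + 6·e^(−2.7048) = 1.0000 + 3.2897 + 0.40130 = 4.6910.
P₁ = g₁ e^(−E₁/kT) / Z = 3.2897/4.6910 = 0.701.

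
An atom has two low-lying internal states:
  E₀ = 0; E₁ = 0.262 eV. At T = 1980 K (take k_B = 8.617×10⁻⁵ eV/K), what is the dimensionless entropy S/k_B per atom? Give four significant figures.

k_BT = 8.617×10⁻⁵ × 1980 K = 0.170617 eV.
Eᵢ/kT = 0, 1.53560.
Z = Σ e^(−Eᵢ/kT) = e^(−0) + e^(−1.53560) = 1.00000 + 0.215326 = 1.21533.
⟨E⟩ = Σ EᵢPᵢ = 0.0464198 eV.
S/k_B = ln Z + ⟨E⟩/kT = ln(1.21533) + 0.0464198/0.170617 = 0.195016 + 0.272070 = 0.4671.

0.4671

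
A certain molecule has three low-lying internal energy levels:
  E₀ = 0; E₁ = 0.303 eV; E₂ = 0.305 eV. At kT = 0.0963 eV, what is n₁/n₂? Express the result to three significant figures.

n₁/n₂ = exp[−(E₁−E₂)/kT] = exp(−(-0.002 eV)/(0.0963 eV)) = exp(0.020768) = 1.02.

1.02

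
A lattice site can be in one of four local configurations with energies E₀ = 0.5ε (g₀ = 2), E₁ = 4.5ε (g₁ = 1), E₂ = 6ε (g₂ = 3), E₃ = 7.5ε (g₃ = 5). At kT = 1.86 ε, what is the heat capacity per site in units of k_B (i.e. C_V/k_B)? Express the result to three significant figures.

Eᵢ/kT = 0.26882, 2.4194, 3.2258, 4.0323.
Z = Σ gᵢe^(−Eᵢ/kT) = 2·e^(−0.26882) + 1·e^(−2.4194) + 3·e^(−3.2258) + 5·e^(−4.0323) = 1.5286 + 0.088975 + 0.11917 + 0.088667 = 1.8254.
⟨E⟩ = 1.3941 ε, ⟨E²⟩ = 6.2789 ε².
C_V/k_B = (⟨E²⟩ − ⟨E⟩²)/(kT)² = (6.2789 − 1.9435)/3.4596 = 1.25.

1.25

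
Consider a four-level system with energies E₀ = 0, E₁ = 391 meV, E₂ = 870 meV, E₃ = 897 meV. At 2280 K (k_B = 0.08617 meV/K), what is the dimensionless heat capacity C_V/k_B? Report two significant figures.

k_BT = 0.08617 × 2280 K = 196.5 meV.
Eᵢ/kT = 0, 1.990, 4.427, 4.565.
Z = Σ e^(−Eᵢ/kT) = e^(−0) + e^(−1.990) + e^(−4.427) + e^(−4.565) = 1.000 + 0.1367 + 0.01195 + 0.01041 = 1.159.
⟨E⟩ = 63.14 meV, ⟨E²⟩ = 33060 meV².
C_V/k_B = (⟨E²⟩ − ⟨E⟩²)/(kT)² = (33060 − 3987)/38610 = 0.75.

0.75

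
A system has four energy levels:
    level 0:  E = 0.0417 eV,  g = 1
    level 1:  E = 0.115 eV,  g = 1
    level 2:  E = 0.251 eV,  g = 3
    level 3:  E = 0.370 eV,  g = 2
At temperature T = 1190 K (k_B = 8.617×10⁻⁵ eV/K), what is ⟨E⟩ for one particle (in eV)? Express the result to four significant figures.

k_BT = 8.617×10⁻⁵ × 1190 K = 0.102542 eV.
Eᵢ/kT = 0.406663, 1.12149, 2.44778, 3.60828.
Z = Σ gᵢe^(−Eᵢ/kT) = 1·e^(−0.406663) + 1·e^(−1.12149) + 3·e^(−2.44778) + 2·e^(−3.60828) = 0.665869 + 0.325794 + 0.259456 + 0.0541968 = 1.30532.
⟨E⟩ = Σ Eᵢ gᵢe^(−Eᵢ/kT) / Z = (0.0417·0.665869 + 0.115·0.325794 + 0.251·0.259456 + 0.370·0.0541968) / 1.30532 = 0.1152 eV.

0.1152 eV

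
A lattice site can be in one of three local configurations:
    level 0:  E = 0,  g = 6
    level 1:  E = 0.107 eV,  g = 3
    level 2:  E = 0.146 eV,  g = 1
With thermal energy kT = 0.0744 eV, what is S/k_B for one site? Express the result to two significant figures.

Eᵢ/kT = 0, 1.438, 1.962.
Z = Σ gᵢe^(−Eᵢ/kT) = 6·e^(−0) + 3·e^(−1.438) + 1·e^(−1.962) = 6.000 + 0.7122 + 0.1406 = 6.853.
⟨E⟩ = Σ EᵢPᵢ = 0.01412 eV.
S/k_B = ln Z + ⟨E⟩/kT = ln(6.853) + 0.01412/0.0744 = 1.925 + 0.1898 = 2.1.

2.1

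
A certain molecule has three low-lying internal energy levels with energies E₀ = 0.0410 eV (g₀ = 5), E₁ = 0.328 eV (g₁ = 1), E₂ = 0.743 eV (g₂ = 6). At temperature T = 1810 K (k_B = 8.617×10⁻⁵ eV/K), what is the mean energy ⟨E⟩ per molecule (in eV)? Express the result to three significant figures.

k_BT = 8.617×10⁻⁵ × 1810 K = 0.15597 eV.
Eᵢ/kT = 0.26287, 2.1030, 4.7637.
Z = Σ gᵢe^(−Eᵢ/kT) = 5·e^(−0.26287) + 1·e^(−2.1030) + 6·e^(−4.7637) = 3.8442 + 0.12209 + 0.051204 = 4.0175.
⟨E⟩ = Σ Eᵢ gᵢe^(−Eᵢ/kT) / Z = (0.0410·3.8442 + 0.328·0.12209 + 0.743·0.051204) / 4.0175 = 0.0587 eV.

0.0587 eV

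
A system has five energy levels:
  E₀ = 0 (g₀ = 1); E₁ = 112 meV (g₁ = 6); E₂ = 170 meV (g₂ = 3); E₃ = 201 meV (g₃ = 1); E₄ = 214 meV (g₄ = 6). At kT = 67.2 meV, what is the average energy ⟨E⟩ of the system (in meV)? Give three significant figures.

86.4 meV

Eᵢ/kT = 0, 1.6667, 2.5298, 2.9911, 3.1845.
Z = Σ gᵢe^(−Eᵢ/kT) = 1·e^(−0) + 6·e^(−1.6667) + 3·e^(−2.5298) + 1·e^(−2.9911) + 6·e^(−3.1845) = 1.0000 + 1.1332 + 0.23902 + 0.050232 + 0.24839 = 2.6708.
⟨E⟩ = Σ Eᵢ gᵢe^(−Eᵢ/kT) / Z = (0·1.0000 + 112·1.1332 + 170·0.23902 + 201·0.050232 + 214·0.24839) / 2.6708 = 86.4 meV.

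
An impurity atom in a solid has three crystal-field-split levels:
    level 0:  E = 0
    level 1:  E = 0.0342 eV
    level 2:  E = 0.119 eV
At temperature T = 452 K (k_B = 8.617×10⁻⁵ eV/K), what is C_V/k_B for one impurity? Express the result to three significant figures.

0.399

k_BT = 8.617×10⁻⁵ × 452 K = 0.038949 eV.
Eᵢ/kT = 0, 0.87807, 3.0553.
Z = Σ e^(−Eᵢ/kT) = e^(−0) + e^(−0.87807) + e^(−3.0553) = 1.0000 + 0.41558 + 0.047109 = 1.4627.
⟨E⟩ = 0.013549 eV, ⟨E²⟩ = 0.00078840 eV².
C_V/k_B = (⟨E²⟩ − ⟨E⟩²)/(kT)² = (0.00078840 − 0.00018358)/0.0015170 = 0.399.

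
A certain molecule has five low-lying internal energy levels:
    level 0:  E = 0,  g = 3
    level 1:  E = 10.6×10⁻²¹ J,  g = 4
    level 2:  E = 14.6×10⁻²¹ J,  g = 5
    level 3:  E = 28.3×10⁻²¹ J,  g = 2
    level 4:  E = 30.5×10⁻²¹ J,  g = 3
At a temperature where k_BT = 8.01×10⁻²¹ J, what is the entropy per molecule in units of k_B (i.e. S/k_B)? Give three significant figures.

2.28

Eᵢ/kT = 0, 1.3233, 1.8227, 3.5331, 3.8077.
Z = Σ gᵢe^(−Eᵢ/kT) = 3·e^(−0) + 4·e^(−1.3233) + 5·e^(−1.8227) + 2·e^(−3.5331) + 3·e^(−3.8077) = 3.0000 + 1.0650 + 0.80794 + 0.058428 + 0.066598 = 4.9980.
⟨E⟩ = Σ EᵢPᵢ = 5.3561 ×10⁻²¹ J.
S/k_B = ln Z + ⟨E⟩/kT = ln(4.9980) + 5.3561/8.01 = 1.6090 + 0.66868 = 2.28.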